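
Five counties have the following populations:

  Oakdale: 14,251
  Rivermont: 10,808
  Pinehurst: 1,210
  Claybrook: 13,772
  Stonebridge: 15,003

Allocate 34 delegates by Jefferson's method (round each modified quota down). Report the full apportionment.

Oakdale 9, Rivermont 7, Pinehurst 0, Claybrook 9, Stonebridge 9

Standard divisor 55044/34 ≈ 1618.941; standard quotas: Oakdale 8.803, Rivermont 6.676, Pinehurst 0.747, Claybrook 8.507, Stonebridge 9.267.
Rounding down gives 8, 6, 0, 8, 9 = 31 seats, so the divisor must be adjusted.
With modified divisor 1520: modified quotas Oakdale 9.376, Rivermont 7.111, Pinehurst 0.796, Claybrook 9.061, Stonebridge 9.870.
Rounding down: Oakdale 9, Rivermont 7, Pinehurst 0, Claybrook 9, Stonebridge 9 (total 34).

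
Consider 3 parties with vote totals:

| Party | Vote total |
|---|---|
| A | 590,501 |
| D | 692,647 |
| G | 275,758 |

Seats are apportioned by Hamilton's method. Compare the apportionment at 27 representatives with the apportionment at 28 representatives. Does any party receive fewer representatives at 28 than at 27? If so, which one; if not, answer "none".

none

At 27 seats: A 10, D 12, G 5.
At 28 seats: A 11, D 12, G 5.
No party's allocation decreased.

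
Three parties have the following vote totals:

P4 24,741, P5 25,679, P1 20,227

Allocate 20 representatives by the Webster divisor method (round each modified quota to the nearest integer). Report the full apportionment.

Standard divisor 70647/20 ≈ 3532.35; standard quotas: P4 7.004, P5 7.270, P1 5.726.
Rounding to the nearest integer gives P4 7, P5 7, P1 6 — total 20, matching the house size, so no adjustment is needed.

P4: 7, P5: 7, P1: 6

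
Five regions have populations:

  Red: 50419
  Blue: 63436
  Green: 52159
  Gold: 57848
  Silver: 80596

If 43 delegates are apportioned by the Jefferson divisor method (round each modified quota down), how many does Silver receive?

Standard divisor 304458/43 ≈ 7080.419; standard quotas: Red 7.121, Blue 8.959, Green 7.367, Gold 8.170, Silver 11.383.
Rounding down gives 7, 8, 7, 8, 11 = 41 seats, so the divisor must be adjusted.
With modified divisor 6600: modified quotas Red 7.639, Blue 9.612, Green 7.903, Gold 8.765, Silver 12.212.
Rounding down: Red 7, Blue 9, Green 7, Gold 8, Silver 12 (total 43).
Silver receives 12.

12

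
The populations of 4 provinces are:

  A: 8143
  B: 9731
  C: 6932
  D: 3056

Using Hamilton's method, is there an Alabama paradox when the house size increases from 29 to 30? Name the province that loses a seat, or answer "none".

none

At 29 seats: A 9, B 10, C 7, D 3.
At 30 seats: A 9, B 11, C 7, D 3.
No province's allocation decreased.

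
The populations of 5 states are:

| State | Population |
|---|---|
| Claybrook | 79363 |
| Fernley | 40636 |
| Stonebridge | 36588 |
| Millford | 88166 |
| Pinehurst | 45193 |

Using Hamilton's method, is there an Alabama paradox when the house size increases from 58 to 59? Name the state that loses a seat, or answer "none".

At 58 seats: Claybrook 16, Fernley 8, Stonebridge 7, Millford 18, Pinehurst 9.
At 59 seats: Claybrook 16, Fernley 8, Stonebridge 8, Millford 18, Pinehurst 9.
No state's allocation decreased.

none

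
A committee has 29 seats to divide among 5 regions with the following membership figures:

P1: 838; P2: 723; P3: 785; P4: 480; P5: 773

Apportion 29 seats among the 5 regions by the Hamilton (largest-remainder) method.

Standard divisor: 3599 ÷ 29 ≈ 124.103.
Standard quotas: P1 6.752, P2 5.826, P3 6.325, P4 3.868, P5 6.229.
Lower quotas: P1 6, P2 5, P3 6, P4 3, P5 6 (sum 26, leaving 3 seats).
Remainders in descending order: P4 0.868, P2 0.826, P1 0.752, P3 0.325, P5 0.229.
The surplus seats go to P4, P2, P1.

P1 7; P2 6; P3 6; P4 4; P5 6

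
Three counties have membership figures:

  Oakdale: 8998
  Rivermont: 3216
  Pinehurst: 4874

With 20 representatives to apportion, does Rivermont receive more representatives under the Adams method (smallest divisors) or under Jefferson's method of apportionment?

Adams

Adams: Oakdale 10, Rivermont 4, Pinehurst 6.
Jefferson: Oakdale 11, Rivermont 3, Pinehurst 6.
Rivermont gets 4 under Adams and 3 under Jefferson.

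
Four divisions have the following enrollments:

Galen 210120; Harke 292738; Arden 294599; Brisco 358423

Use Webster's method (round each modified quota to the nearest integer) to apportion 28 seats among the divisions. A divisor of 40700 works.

With modified divisor 40700: modified quotas Galen 5.163, Harke 7.193, Arden 7.238, Brisco 8.806.
Rounding to the nearest integer: Galen 5, Harke 7, Arden 7, Brisco 9 (total 28).

Galen 5, Harke 7, Arden 7, Brisco 9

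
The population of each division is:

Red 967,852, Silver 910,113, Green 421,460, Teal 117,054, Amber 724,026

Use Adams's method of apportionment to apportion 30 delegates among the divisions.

Red 9; Silver 8; Green 4; Teal 2; Amber 7

Standard divisor 3140505/30 ≈ 104683.5; standard quotas: Red 9.246, Silver 8.694, Green 4.026, Teal 1.118, Amber 6.916.
Rounding up gives 10, 9, 5, 2, 7 = 33 seats, so the divisor must be adjusted.
With modified divisor 114751: modified quotas Red 8.434, Silver 7.931, Green 3.673, Teal 1.020, Amber 6.310.
Rounding up: Red 9, Silver 8, Green 4, Teal 2, Amber 7 (total 30).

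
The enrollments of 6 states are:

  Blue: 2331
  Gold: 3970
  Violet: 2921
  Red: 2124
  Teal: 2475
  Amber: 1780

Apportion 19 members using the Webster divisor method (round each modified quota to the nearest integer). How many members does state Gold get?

Standard divisor 15601/19 ≈ 821.105; standard quotas: Blue 2.839, Gold 4.835, Violet 3.557, Red 2.587, Teal 3.014, Amber 2.168.
Rounding to the nearest integer gives 3, 5, 4, 3, 3, 2 = 20 seats, so the divisor must be adjusted.
With modified divisor 840: modified quotas Blue 2.775, Gold 4.726, Violet 3.477, Red 2.529, Teal 2.946, Amber 2.119.
Rounding to the nearest integer: Blue 3, Gold 5, Violet 3, Red 3, Teal 3, Amber 2 (total 19).
Gold receives 5.

5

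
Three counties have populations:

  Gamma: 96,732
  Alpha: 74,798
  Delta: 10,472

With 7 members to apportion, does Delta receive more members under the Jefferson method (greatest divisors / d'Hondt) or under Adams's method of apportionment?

Adams

Jefferson: Gamma 4, Alpha 3, Delta 0.
Adams: Gamma 3, Alpha 3, Delta 1.
Delta gets 0 under Jefferson and 1 under Adams.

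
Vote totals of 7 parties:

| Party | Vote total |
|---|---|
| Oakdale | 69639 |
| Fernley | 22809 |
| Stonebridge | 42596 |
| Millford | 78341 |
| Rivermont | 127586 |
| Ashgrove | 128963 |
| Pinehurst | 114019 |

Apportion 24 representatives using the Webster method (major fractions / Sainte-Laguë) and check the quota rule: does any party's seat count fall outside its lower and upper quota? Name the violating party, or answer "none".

none

Standard quotas: Oakdale 2.862, Fernley 0.937, Stonebridge 1.751, Millford 3.220, Rivermont 5.244, Ashgrove 5.300, Pinehurst 4.686.
Webster allocation: Oakdale 3, Fernley 1, Stonebridge 2, Millford 3, Rivermont 5, Ashgrove 5, Pinehurst 5.
Every allocation lies between the lower and upper quota.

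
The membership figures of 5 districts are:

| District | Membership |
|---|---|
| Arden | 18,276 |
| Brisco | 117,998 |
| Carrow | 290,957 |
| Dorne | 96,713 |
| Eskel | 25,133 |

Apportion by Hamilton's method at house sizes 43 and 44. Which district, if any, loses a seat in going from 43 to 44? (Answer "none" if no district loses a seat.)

At 43 seats: Arden 1, Brisco 9, Carrow 23, Dorne 8, Eskel 2.
At 44 seats: Arden 2, Brisco 9, Carrow 23, Dorne 8, Eskel 2.
No district's allocation decreased.

none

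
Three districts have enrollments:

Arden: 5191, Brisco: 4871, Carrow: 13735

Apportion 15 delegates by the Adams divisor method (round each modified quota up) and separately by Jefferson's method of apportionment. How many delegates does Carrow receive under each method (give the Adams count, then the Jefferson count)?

Adams: Arden 4, Brisco 3, Carrow 8.
Jefferson: Arden 3, Brisco 3, Carrow 9.
Carrow gets 8 under Adams and 9 under Jefferson.

8 and 9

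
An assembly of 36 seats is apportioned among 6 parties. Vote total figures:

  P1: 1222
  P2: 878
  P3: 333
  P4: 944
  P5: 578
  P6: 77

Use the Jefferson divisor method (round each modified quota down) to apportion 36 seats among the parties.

P1 11, P2 8, P3 3, P4 9, P5 5, P6 0

Standard divisor 4032/36 ≈ 112; standard quotas: P1 10.911, P2 7.839, P3 2.973, P4 8.429, P5 5.161, P6 0.688.
Rounding down gives 10, 7, 2, 8, 5, 0 = 32 seats, so the divisor must be adjusted.
With modified divisor 103: modified quotas P1 11.864, P2 8.524, P3 3.233, P4 9.165, P5 5.612, P6 0.748.
Rounding down: P1 11, P2 8, P3 3, P4 9, P5 5, P6 0 (total 36).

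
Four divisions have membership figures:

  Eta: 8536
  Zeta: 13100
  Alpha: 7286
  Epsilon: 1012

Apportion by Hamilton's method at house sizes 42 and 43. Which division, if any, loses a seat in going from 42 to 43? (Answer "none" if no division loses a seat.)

At 42 seats: Eta 12, Zeta 18, Alpha 10, Epsilon 2.
At 43 seats: Eta 12, Zeta 19, Alpha 11, Epsilon 1.
Epsilon drops from 2 to 1.

Epsilon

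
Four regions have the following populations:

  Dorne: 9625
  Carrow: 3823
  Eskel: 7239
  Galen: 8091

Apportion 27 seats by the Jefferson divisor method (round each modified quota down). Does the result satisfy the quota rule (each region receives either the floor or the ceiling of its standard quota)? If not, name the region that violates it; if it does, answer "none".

none

Standard quotas: Dorne 9.030, Carrow 3.587, Eskel 6.792, Galen 7.591.
Jefferson allocation: Dorne 9, Carrow 3, Eskel 7, Galen 8.
Every allocation lies between the lower and upper quota.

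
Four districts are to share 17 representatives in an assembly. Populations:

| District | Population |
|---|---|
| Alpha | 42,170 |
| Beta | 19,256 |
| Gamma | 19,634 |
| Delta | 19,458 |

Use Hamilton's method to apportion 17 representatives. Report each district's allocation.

Alpha 7, Beta 3, Gamma 4, Delta 3

The standard divisor is 100518/17 ≈ 5912.824.
Standard quotas: Alpha 7.1320, Beta 3.2567, Gamma 3.3206, Delta 3.2908.
Lower quotas: Alpha 7, Beta 3, Gamma 3, Delta 3 (sum 16, leaving 1 seat).
Remainders in descending order: Gamma 0.3206, Delta 0.2908, Beta 0.2567, Alpha 0.1320.
The surplus seat goes to Gamma.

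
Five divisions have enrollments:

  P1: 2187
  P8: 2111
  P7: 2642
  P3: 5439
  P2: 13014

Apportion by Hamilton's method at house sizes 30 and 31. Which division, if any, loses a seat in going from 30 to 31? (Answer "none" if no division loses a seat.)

P8

At 30 seats: P1 3, P8 3, P7 3, P3 6, P2 15.
At 31 seats: P1 3, P8 2, P7 3, P3 7, P2 16.
P8 drops from 3 to 2.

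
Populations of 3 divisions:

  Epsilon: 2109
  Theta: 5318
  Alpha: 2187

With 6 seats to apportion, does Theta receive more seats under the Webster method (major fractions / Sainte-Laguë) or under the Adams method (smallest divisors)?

Webster

Webster: Epsilon 1, Theta 4, Alpha 1.
Adams: Epsilon 1, Theta 3, Alpha 2.
Theta gets 4 under Webster and 3 under Adams.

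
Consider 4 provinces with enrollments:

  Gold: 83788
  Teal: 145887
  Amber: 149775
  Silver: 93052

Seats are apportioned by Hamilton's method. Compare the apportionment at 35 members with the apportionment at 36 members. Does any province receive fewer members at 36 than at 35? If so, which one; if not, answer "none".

none

At 35 seats: Gold 6, Teal 11, Amber 11, Silver 7.
At 36 seats: Gold 6, Teal 11, Amber 12, Silver 7.
No province's allocation decreased.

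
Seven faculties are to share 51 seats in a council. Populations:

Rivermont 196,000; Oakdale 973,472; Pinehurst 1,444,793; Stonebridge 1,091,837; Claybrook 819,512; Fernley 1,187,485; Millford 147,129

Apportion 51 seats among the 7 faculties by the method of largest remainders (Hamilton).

Rivermont 2; Oakdale 8; Pinehurst 13; Stonebridge 10; Claybrook 7; Fernley 10; Millford 1

The standard divisor is 5860228/51 ≈ 114906.431.
Standard quotas: Rivermont 1.7057, Oakdale 8.4719, Pinehurst 12.5736, Stonebridge 9.5020, Claybrook 7.1320, Fernley 10.3344, Millford 1.2804.
Lower quotas: Rivermont 1, Oakdale 8, Pinehurst 12, Stonebridge 9, Claybrook 7, Fernley 10, Millford 1 (sum 48, leaving 3 seats).
Remainders in descending order: Rivermont 0.7057, Pinehurst 0.5736, Stonebridge 0.5020, Oakdale 0.4719, Fernley 0.3344, Millford 0.2804, Claybrook 0.1320.
Largest remainders: Rivermont, Pinehurst, Stonebridge receive the extra seats.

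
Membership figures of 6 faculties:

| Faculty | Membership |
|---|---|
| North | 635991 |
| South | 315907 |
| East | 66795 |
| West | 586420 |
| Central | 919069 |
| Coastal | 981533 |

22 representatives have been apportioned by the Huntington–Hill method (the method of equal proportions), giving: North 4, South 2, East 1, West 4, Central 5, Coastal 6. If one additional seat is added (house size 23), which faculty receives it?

Priority for the next seat is population ÷ (√(s·(s+1))).
Priorities: North 142211.911, South 128968.493, East 47231.197, West 131127.498, Central 167798.274, Coastal 151453.830.
Highest priority: Central.

Central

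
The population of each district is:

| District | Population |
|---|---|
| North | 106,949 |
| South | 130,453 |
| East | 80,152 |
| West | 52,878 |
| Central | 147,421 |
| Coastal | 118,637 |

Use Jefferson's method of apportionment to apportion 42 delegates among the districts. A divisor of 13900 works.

With modified divisor 13900: modified quotas North 7.694, South 9.385, East 5.766, West 3.804, Central 10.606, Coastal 8.535.
Rounding down: North 7, South 9, East 5, West 3, Central 10, Coastal 8 (total 42).

North 7, South 9, East 5, West 3, Central 10, Coastal 8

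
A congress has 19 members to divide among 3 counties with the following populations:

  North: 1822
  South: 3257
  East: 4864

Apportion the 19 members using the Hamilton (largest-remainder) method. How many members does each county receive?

Standard divisor: 9943 ÷ 19 ≈ 523.316.
Standard quotas: North 3.482, South 6.224, East 9.295.
Lower quotas: North 3, South 6, East 9 (sum 18, leaving 1 seat).
Remainders in descending order: North 0.482, East 0.295, South 0.224.
Largest remainder: North receives the extra seat.

North=4; South=6; East=9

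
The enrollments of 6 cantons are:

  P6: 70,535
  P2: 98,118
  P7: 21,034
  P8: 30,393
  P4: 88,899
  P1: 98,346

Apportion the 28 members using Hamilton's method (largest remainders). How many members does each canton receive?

P6=5, P2=7, P7=1, P8=2, P4=6, P1=7

The standard divisor is 407325/28 ≈ 14547.321.
Standard quotas: P6 4.8487, P2 6.7447, P7 1.4459, P8 2.0893, P4 6.1110, P1 6.7604.
Lower quotas: P6 4, P2 6, P7 1, P8 2, P4 6, P1 6 (sum 25, leaving 3 seats).
Remainders in descending order: P6 0.8487, P1 0.7604, P2 0.7447, P7 0.4459, P4 0.1110, P8 0.0893.
Largest remainders: P6, P1, P2 receive the extra seats.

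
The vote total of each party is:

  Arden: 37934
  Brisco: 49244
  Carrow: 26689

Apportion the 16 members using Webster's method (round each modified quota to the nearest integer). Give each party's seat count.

Standard divisor 113867/16 ≈ 7116.688; standard quotas: Arden 5.330, Brisco 6.920, Carrow 3.750.
Rounding to the nearest integer gives Arden 5, Brisco 7, Carrow 4 — total 16, matching the house size, so no adjustment is needed.

Arden: 5; Brisco: 7; Carrow: 4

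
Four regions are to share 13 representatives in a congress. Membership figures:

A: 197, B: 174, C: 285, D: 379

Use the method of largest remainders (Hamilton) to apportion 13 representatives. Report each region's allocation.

A 2; B 2; C 4; D 5

Total 1035; standard divisor 1035/13 ≈ 79.615.
Standard quotas: A 2.474, B 2.186, C 3.580, D 4.760.
Lower quotas: A 2, B 2, C 3, D 4 (sum 11, leaving 2 seats).
Remainders in descending order: D 0.760, C 0.580, A 0.474, B 0.186.
The surplus seats go to D, C.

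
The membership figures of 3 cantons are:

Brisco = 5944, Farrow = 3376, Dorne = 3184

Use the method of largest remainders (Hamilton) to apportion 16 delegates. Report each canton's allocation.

The standard divisor is 12504/16 ≈ 781.5.
Standard quotas: Brisco 7.6059, Farrow 4.3199, Dorne 4.0742.
Lower quotas: Brisco 7, Farrow 4, Dorne 4 (sum 15, leaving 1 seat).
Remainders in descending order: Brisco 0.6059, Farrow 0.3199, Dorne 0.0742.
The surplus seat goes to Brisco.

Brisco 8, Farrow 4, Dorne 4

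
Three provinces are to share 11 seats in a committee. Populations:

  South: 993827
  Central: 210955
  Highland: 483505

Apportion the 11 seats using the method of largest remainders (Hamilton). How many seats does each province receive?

The standard divisor is 1688287/11 ≈ 153480.636.
Standard quotas: South 6.4753, Central 1.3745, Highland 3.1503.
Lower quotas: South 6, Central 1, Highland 3 (sum 10, leaving 1 seat).
Remainders in descending order: South 0.4753, Central 0.3745, Highland 0.1503.
Largest remainder: South receives the extra seat.

South 7; Central 1; Highland 3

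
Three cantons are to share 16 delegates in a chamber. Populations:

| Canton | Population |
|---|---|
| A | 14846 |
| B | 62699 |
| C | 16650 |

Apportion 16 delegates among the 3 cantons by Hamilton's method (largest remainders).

A 2; B 11; C 3

Total 94195; standard divisor 94195/16 ≈ 5887.188.
Standard quotas: A 2.5217, B 10.6501, C 2.8282.
Lower quotas: A 2, B 10, C 2 (sum 14, leaving 2 seats).
Remainders in descending order: C 0.8282, B 0.6501, A 0.5217.
The surplus seats go to C, B.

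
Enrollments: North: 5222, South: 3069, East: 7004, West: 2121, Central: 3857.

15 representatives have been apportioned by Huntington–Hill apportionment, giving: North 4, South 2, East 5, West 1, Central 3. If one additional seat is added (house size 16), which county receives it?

Priority for the next seat is population ÷ (√(s·(s+1))).
Priorities: North 1167.675, South 1252.914, East 1278.750, West 1499.773, Central 1113.420.
Highest priority: West.

West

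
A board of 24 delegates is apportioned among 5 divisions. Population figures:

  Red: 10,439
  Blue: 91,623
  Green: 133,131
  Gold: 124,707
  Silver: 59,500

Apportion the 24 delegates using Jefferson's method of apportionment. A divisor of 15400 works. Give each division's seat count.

With modified divisor 15400: modified quotas Red 0.678, Blue 5.950, Green 8.645, Gold 8.098, Silver 3.864.
Rounding down: Red 0, Blue 5, Green 8, Gold 8, Silver 3 (total 24).

Red 0, Blue 5, Green 8, Gold 8, Silver 3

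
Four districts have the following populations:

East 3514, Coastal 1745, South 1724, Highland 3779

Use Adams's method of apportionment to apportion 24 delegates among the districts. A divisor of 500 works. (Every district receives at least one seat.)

East=8, Coastal=4, South=4, Highland=8

With modified divisor 500: modified quotas East 7.028, Coastal 3.490, South 3.448, Highland 7.558.
Rounding up: East 8, Coastal 4, South 4, Highland 8 (total 24).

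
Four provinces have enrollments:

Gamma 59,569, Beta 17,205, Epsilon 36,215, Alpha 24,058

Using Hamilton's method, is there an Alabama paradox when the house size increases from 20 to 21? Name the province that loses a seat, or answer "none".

At 20 seats: Gamma 9, Beta 2, Epsilon 5, Alpha 4.
At 21 seats: Gamma 9, Beta 3, Epsilon 5, Alpha 4.
No province's allocation decreased.

none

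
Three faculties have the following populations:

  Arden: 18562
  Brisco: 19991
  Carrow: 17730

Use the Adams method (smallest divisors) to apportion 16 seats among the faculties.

Arden: 5, Brisco: 6, Carrow: 5

Standard divisor 56283/16 ≈ 3517.688; standard quotas: Arden 5.277, Brisco 5.683, Carrow 5.040.
Rounding up gives 6, 6, 6 = 18 seats, so the divisor must be adjusted.
With modified divisor 3900: modified quotas Arden 4.759, Brisco 5.126, Carrow 4.546.
Rounding up: Arden 5, Brisco 6, Carrow 5 (total 16).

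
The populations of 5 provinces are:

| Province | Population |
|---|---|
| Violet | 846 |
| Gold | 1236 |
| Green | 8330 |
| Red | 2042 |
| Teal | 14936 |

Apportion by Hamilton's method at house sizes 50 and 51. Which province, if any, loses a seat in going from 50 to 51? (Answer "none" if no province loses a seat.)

At 50 seats: Violet 2, Gold 2, Green 15, Red 4, Teal 27.
At 51 seats: Violet 2, Gold 2, Green 15, Red 4, Teal 28.
No province's allocation decreased.

none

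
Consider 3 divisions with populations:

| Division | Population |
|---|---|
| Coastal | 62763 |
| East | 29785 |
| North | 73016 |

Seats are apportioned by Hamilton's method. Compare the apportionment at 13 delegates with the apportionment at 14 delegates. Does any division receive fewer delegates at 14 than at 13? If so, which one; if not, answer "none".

none

At 13 seats: Coastal 5, East 2, North 6.
At 14 seats: Coastal 5, East 3, North 6.
No division's allocation decreased.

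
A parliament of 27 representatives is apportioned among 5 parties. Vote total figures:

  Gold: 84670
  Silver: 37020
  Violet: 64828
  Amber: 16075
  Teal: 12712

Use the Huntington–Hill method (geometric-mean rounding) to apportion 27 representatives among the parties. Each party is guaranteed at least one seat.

Gold 10, Silver 5, Violet 8, Amber 2, Teal 2

With divisor 8175: modified quotas Gold 10.357, Silver 4.528, Violet 7.930, Amber 1.966, Teal 1.555.
Geometric-mean thresholds: Gold √(10·11)=10.488, Silver √(4·5)=4.472, Violet √(7·8)=7.483, Amber √(1·2)=1.414, Teal √(1·2)=1.414.
Each quota rounded against its threshold gives Gold 10, Silver 5, Violet 8, Amber 2, Teal 2 (total 27).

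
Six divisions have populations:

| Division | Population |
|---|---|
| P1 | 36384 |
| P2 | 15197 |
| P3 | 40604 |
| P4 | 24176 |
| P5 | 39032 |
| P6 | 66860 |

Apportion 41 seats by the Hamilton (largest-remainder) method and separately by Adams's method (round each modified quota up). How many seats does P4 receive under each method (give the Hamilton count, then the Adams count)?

Hamilton: P1 7, P2 3, P3 8, P4 4, P5 7, P6 12.
Adams: P1 7, P2 3, P3 7, P4 5, P5 7, P6 12.
P4 gets 4 under Hamilton and 5 under Adams.

4 and 5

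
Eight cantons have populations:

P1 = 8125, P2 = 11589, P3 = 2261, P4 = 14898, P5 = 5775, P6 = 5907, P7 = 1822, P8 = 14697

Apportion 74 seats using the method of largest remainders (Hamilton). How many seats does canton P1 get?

Total 65074; standard divisor 65074/74 ≈ 879.378.
Standard quotas: P1 9.2395, P2 13.1786, P3 2.5711, P4 16.9415, P5 6.5671, P6 6.7172, P7 2.0719, P8 16.7129.
Lower quotas: P1 9, P2 13, P3 2, P4 16, P5 6, P6 6, P7 2, P8 16 (sum 70, leaving 4 seats).
Remainders in descending order: P4 0.9415, P6 0.7172, P8 0.7129, P3 0.5711, P5 0.5671, P1 0.2395, P2 0.1786, P7 0.0719.
The surplus seats go to P4, P6, P8, P3.
P1 receives 9.

9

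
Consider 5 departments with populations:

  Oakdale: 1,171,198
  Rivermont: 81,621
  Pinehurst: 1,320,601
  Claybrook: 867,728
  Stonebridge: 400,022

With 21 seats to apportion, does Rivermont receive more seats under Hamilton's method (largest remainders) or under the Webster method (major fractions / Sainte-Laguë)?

Hamilton: Oakdale 6, Rivermont 1, Pinehurst 7, Claybrook 5, Stonebridge 2.
Webster: Oakdale 7, Rivermont 0, Pinehurst 7, Claybrook 5, Stonebridge 2.
Rivermont gets 1 under Hamilton and 0 under Webster.

Hamilton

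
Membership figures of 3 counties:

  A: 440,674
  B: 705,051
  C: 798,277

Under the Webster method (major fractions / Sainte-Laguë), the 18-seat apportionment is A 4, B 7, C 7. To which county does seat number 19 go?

C

Priority for the next seat is population ÷ (current seats + 0.5).
Priorities: A 97927.556, B 94006.800, C 106436.933.
Highest priority: C.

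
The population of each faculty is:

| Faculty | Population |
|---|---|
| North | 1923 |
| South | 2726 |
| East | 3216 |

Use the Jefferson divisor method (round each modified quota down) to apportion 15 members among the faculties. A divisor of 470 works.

With modified divisor 470: modified quotas North 4.091, South 5.800, East 6.843.
Rounding down: North 4, South 5, East 6 (total 15).

North 4, South 5, East 6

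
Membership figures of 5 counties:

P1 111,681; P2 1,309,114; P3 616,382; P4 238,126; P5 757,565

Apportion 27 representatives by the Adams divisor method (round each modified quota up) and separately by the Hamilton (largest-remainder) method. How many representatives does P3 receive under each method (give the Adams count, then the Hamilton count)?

6 and 5

Adams: P1 1, P2 11, P3 6, P4 2, P5 7.
Hamilton: P1 1, P2 12, P3 5, P4 2, P5 7.
P3 gets 6 under Adams and 5 under Hamilton.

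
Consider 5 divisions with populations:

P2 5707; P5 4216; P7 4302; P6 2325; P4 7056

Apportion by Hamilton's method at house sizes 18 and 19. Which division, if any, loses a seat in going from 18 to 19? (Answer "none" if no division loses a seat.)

none

At 18 seats: P2 4, P5 3, P7 3, P6 2, P4 6.
At 19 seats: P2 5, P5 3, P7 3, P6 2, P4 6.
No division's allocation decreased.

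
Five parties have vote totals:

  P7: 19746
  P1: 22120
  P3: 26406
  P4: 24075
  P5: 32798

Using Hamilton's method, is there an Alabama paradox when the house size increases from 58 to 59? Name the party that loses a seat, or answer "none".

At 58 seats: P7 9, P1 11, P3 12, P4 11, P5 15.
At 59 seats: P7 9, P1 10, P3 13, P4 11, P5 16.
P1 drops from 11 to 10.

P1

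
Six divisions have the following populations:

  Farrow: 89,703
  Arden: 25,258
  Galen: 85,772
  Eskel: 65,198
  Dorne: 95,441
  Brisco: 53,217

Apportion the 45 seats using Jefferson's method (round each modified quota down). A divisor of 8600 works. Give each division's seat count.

With modified divisor 8600: modified quotas Farrow 10.431, Arden 2.937, Galen 9.973, Eskel 7.581, Dorne 11.098, Brisco 6.188.
Rounding down: Farrow 10, Arden 2, Galen 9, Eskel 7, Dorne 11, Brisco 6 (total 45).

Farrow: 10, Arden: 2, Galen: 9, Eskel: 7, Dorne: 11, Brisco: 6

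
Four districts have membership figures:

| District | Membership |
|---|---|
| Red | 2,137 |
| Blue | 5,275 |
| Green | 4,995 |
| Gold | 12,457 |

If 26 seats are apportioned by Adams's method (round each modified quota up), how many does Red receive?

Standard divisor 24864/26 ≈ 956.308; standard quotas: Red 2.235, Blue 5.516, Green 5.223, Gold 13.026.
Rounding up gives 3, 6, 6, 14 = 29 seats, so the divisor must be adjusted.
With modified divisor 1050: modified quotas Red 2.035, Blue 5.024, Green 4.757, Gold 11.864.
Rounding up: Red 3, Blue 6, Green 5, Gold 12 (total 26).
Red receives 3.

3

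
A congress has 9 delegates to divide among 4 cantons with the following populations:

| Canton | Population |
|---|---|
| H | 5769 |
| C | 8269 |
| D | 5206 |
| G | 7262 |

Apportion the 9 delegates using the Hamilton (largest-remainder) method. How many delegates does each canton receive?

Standard divisor: 26506 ÷ 9 ≈ 2945.111.
Standard quotas: H 1.9588, C 2.8077, D 1.7677, G 2.4658.
Lower quotas: H 1, C 2, D 1, G 2 (sum 6, leaving 3 seats).
Remainders in descending order: H 0.9588, C 0.8077, D 0.7677, G 0.4658.
The surplus seats go to H, C, D.

H 2; C 3; D 2; G 2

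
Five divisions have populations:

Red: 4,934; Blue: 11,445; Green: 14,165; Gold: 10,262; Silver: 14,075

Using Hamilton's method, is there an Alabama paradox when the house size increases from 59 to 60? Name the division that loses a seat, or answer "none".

Red

At 59 seats: Red 6, Blue 12, Green 15, Gold 11, Silver 15.
At 60 seats: Red 5, Blue 13, Green 16, Gold 11, Silver 15.
Red drops from 6 to 5.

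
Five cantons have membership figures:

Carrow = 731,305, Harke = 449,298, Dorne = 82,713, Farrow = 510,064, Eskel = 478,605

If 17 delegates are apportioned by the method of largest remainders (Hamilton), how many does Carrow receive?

Total 2251985; standard divisor 2251985/17 ≈ 132469.706.
Standard quotas: Carrow 5.5205, Harke 3.3917, Dorne 0.6244, Farrow 3.8504, Eskel 3.6129.
Lower quotas: Carrow 5, Harke 3, Dorne 0, Farrow 3, Eskel 3 (sum 14, leaving 3 seats).
Remainders in descending order: Farrow 0.8504, Dorne 0.6244, Eskel 0.6129, Carrow 0.5205, Harke 0.3917.
The surplus seats go to Farrow, Dorne, Eskel.
Carrow receives 5.

5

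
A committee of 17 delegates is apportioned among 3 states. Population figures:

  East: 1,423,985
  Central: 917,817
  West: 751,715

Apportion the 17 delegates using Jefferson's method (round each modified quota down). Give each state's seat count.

Standard divisor 3093517/17 ≈ 181971.588; standard quotas: East 7.825, Central 5.044, West 4.131.
Rounding down gives 7, 5, 4 = 16 seats, so the divisor must be adjusted.
With modified divisor 168100: modified quotas East 8.471, Central 5.460, West 4.472.
Rounding down: East 8, Central 5, West 4 (total 17).

East 8, Central 5, West 4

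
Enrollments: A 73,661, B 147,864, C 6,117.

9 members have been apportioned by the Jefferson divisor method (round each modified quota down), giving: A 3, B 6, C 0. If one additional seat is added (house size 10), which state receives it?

B

Priority for the next seat is population ÷ (current seats + 1).
Priorities: A 18415.250, B 21123.429, C 6117.000.
Highest priority: B.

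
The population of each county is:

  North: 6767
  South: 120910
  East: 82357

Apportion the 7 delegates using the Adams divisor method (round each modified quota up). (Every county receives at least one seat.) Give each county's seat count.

North: 1, South: 3, East: 3

Standard divisor 210034/7 ≈ 30004.857; standard quotas: North 0.226, South 4.030, East 2.745.
Rounding up gives 1, 5, 3 = 9 seats, so the divisor must be adjusted.
With modified divisor 40700: modified quotas North 0.166, South 2.971, East 2.024.
Rounding up: North 1, South 3, East 3 (total 7).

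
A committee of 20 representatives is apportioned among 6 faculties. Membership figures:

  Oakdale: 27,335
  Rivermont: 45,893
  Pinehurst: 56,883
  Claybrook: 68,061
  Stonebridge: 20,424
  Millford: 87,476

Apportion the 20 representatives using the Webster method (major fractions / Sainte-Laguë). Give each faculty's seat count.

Standard divisor 306072/20 ≈ 15303.6; standard quotas: Oakdale 1.786, Rivermont 2.999, Pinehurst 3.717, Claybrook 4.447, Stonebridge 1.335, Millford 5.716.
Rounding to the nearest integer gives Oakdale 2, Rivermont 3, Pinehurst 4, Claybrook 4, Stonebridge 1, Millford 6 — total 20, matching the house size, so no adjustment is needed.

Oakdale=2; Rivermont=3; Pinehurst=4; Claybrook=4; Stonebridge=1; Millford=6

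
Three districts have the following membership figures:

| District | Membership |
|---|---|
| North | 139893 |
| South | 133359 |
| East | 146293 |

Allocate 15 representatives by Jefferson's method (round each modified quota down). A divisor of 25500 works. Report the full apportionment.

With modified divisor 25500: modified quotas North 5.486, South 5.230, East 5.737.
Rounding down: North 5, South 5, East 5 (total 15).

North 5, South 5, East 5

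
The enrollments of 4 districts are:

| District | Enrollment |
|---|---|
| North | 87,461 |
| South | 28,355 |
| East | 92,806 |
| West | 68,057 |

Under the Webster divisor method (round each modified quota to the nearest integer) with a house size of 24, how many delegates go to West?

Standard divisor 276679/24 ≈ 11528.292; standard quotas: North 7.587, South 2.460, East 8.050, West 5.903.
Rounding to the nearest integer gives North 8, South 2, East 8, West 6 — total 24, matching the house size, so no adjustment is needed.
West receives 6.

6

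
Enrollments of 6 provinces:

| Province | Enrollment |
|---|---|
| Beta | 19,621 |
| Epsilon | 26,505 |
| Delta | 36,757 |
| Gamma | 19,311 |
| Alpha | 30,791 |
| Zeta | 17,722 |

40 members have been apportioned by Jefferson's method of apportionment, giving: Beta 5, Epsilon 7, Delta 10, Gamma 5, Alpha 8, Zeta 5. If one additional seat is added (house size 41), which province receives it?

Priority for the next seat is population ÷ (current seats + 1).
Priorities: Beta 3270.167, Epsilon 3313.125, Delta 3341.545, Gamma 3218.500, Alpha 3421.222, Zeta 2953.667.
Highest priority: Alpha.

Alpha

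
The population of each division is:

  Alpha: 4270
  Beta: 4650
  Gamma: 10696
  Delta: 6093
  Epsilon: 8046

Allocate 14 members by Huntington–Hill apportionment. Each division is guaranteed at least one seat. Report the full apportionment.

With divisor 2440: modified quotas Alpha 1.750, Beta 1.906, Gamma 4.384, Delta 2.497, Epsilon 3.298.
Geometric-mean thresholds: Alpha √(1·2)=1.414, Beta √(1·2)=1.414, Gamma √(4·5)=4.472, Delta √(2·3)=2.449, Epsilon √(3·4)=3.464.
Each quota rounded against its threshold gives Alpha 2, Beta 2, Gamma 4, Delta 3, Epsilon 3 (total 14).

Alpha 2; Beta 2; Gamma 4; Delta 3; Epsilon 3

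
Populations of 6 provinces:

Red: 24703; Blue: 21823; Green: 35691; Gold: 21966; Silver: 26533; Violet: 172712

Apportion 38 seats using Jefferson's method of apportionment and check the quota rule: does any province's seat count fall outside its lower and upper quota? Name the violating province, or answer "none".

Violet

Standard quotas: Red 3.094, Blue 2.733, Green 4.470, Gold 2.751, Silver 3.323, Violet 21.630.
Jefferson allocation: Red 3, Blue 2, Green 4, Gold 3, Silver 3, Violet 23.
Violet has quota 21.630 (lower 21, upper 22) but receives 23 — outside the quota interval.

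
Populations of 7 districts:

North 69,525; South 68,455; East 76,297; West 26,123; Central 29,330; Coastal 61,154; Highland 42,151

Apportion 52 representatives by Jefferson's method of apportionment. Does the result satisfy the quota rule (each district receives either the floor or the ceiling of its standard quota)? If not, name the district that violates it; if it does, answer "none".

Standard quotas: North 9.692, South 9.542, East 10.636, West 3.641, Central 4.089, Coastal 8.525, Highland 5.876.
Jefferson allocation: North 10, South 10, East 11, West 3, Central 4, Coastal 8, Highland 6.
Every allocation lies between the lower and upper quota.

none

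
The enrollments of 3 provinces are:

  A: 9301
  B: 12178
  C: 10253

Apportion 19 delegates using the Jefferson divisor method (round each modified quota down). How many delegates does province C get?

6

Standard divisor 31732/19 ≈ 1670.105; standard quotas: A 5.569, B 7.292, C 6.139.
Rounding down gives 5, 7, 6 = 18 seats, so the divisor must be adjusted.
With modified divisor 1540: modified quotas A 6.040, B 7.908, C 6.658.
Rounding down: A 6, B 7, C 6 (total 19).
C receives 6.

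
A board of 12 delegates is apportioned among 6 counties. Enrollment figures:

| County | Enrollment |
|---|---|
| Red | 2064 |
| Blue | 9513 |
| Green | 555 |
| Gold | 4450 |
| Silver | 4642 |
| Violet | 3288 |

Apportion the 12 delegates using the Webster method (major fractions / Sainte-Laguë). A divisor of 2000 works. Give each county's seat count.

With modified divisor 2000: modified quotas Red 1.032, Blue 4.756, Green 0.278, Gold 2.225, Silver 2.321, Violet 1.644.
Rounding to the nearest integer: Red 1, Blue 5, Green 0, Gold 2, Silver 2, Violet 2 (total 12).

Red 1, Blue 5, Green 0, Gold 2, Silver 2, Violet 2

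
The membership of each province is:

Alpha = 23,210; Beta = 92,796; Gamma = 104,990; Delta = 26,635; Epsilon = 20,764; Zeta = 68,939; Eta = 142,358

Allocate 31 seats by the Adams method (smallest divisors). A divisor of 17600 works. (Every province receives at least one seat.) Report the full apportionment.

With modified divisor 17600: modified quotas Alpha 1.319, Beta 5.272, Gamma 5.965, Delta 1.513, Epsilon 1.180, Zeta 3.917, Eta 8.089.
Rounding up: Alpha 2, Beta 6, Gamma 6, Delta 2, Epsilon 2, Zeta 4, Eta 9 (total 31).

Alpha 2; Beta 6; Gamma 6; Delta 2; Epsilon 2; Zeta 4; Eta 9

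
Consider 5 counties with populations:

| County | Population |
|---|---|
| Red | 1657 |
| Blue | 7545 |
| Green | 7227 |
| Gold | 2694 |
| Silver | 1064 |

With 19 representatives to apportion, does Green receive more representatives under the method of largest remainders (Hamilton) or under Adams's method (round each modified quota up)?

Hamilton

Hamilton: Red 2, Blue 7, Green 7, Gold 2, Silver 1.
Adams: Red 2, Blue 7, Green 6, Gold 3, Silver 1.
Green gets 7 under Hamilton and 6 under Adams.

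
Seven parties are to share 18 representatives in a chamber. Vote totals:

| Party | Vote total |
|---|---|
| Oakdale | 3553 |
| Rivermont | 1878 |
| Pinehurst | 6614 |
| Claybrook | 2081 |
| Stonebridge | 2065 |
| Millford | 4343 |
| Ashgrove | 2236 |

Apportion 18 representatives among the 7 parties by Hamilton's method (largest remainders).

Oakdale 3; Rivermont 1; Pinehurst 5; Claybrook 2; Stonebridge 2; Millford 3; Ashgrove 2

Standard divisor: 22770 ÷ 18 = 1265.
Standard quotas: Oakdale 2.8087, Rivermont 1.4846, Pinehurst 5.2285, Claybrook 1.6451, Stonebridge 1.6324, Millford 3.4332, Ashgrove 1.7676.
Lower quotas: Oakdale 2, Rivermont 1, Pinehurst 5, Claybrook 1, Stonebridge 1, Millford 3, Ashgrove 1 (sum 14, leaving 4 seats).
Remainders in descending order: Oakdale 0.8087, Ashgrove 0.7676, Claybrook 0.6451, Stonebridge 0.6324, Rivermont 0.4846, Millford 0.4332, Pinehurst 0.2285.
The surplus seats go to Oakdale, Ashgrove, Claybrook, Stonebridge.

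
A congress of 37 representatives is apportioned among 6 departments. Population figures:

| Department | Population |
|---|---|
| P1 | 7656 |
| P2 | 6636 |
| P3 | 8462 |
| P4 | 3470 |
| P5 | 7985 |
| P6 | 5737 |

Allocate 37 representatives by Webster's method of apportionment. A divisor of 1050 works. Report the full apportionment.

With modified divisor 1050: modified quotas P1 7.291, P2 6.320, P3 8.059, P4 3.305, P5 7.605, P6 5.464.
Rounding to the nearest integer: P1 7, P2 6, P3 8, P4 3, P5 8, P6 5 (total 37).

P1 7, P2 6, P3 8, P4 3, P5 8, P6 5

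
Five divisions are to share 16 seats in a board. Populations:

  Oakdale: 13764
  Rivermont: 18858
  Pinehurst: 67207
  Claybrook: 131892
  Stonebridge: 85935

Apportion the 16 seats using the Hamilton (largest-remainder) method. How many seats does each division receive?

Standard divisor: 317656 ÷ 16 ≈ 19853.5.
Standard quotas: Oakdale 0.6933, Rivermont 0.9499, Pinehurst 3.3851, Claybrook 6.6433, Stonebridge 4.3285.
Lower quotas: Oakdale 0, Rivermont 0, Pinehurst 3, Claybrook 6, Stonebridge 4 (sum 13, leaving 3 seats).
Remainders in descending order: Rivermont 0.9499, Oakdale 0.6933, Claybrook 0.6433, Pinehurst 0.3851, Stonebridge 0.3285.
The surplus seats go to Rivermont, Oakdale, Claybrook.

Oakdale 1, Rivermont 1, Pinehurst 3, Claybrook 7, Stonebridge 4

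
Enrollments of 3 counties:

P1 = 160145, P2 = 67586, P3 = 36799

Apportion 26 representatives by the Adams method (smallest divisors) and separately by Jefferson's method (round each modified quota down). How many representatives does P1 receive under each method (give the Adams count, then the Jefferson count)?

Adams: P1 15, P2 7, P3 4.
Jefferson: P1 16, P2 7, P3 3.
P1 gets 15 under Adams and 16 under Jefferson.

15 and 16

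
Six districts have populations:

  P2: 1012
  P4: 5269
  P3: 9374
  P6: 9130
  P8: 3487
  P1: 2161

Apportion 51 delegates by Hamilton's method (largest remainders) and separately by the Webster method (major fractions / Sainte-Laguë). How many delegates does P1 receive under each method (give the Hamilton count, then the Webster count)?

3 and 4

Hamilton: P2 2, P4 9, P3 16, P6 15, P8 6, P1 3.
Webster: P2 2, P4 9, P3 15, P6 15, P8 6, P1 4.
P1 gets 3 under Hamilton and 4 under Webster.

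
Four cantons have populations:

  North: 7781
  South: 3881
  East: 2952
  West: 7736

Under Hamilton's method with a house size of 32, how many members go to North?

Total 22350; standard divisor 22350/32 ≈ 698.438.
Standard quotas: North 11.1406, South 5.5567, East 4.2266, West 11.0762.
Lower quotas: North 11, South 5, East 4, West 11 (sum 31, leaving 1 seat).
Remainders in descending order: South 0.5567, East 0.2266, North 0.1406, West 0.0762.
The surplus seat goes to South.
North receives 11.

11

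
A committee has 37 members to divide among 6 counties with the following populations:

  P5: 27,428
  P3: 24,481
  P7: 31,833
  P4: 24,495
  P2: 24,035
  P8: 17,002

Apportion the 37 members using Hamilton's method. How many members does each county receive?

P5 7; P3 6; P7 8; P4 6; P2 6; P8 4

Total 149274; standard divisor 149274/37 ≈ 4034.432.
Standard quotas: P5 6.7985, P3 6.0680, P7 7.8903, P4 6.0715, P2 5.9575, P8 4.2142.
Lower quotas: P5 6, P3 6, P7 7, P4 6, P2 5, P8 4 (sum 34, leaving 3 seats).
Remainders in descending order: P2 0.9575, P7 0.8903, P5 0.7985, P8 0.2142, P4 0.0715, P3 0.0680.
The surplus seats go to P2, P7, P5.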